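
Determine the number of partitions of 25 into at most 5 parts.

377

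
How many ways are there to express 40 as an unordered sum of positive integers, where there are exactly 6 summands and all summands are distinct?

235

There are 235 such partitions.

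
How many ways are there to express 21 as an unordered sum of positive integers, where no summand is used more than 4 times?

505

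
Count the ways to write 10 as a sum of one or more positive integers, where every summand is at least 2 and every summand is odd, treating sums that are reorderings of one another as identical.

2

The partitions of 10 that satisfy the conditions:
3,7
5,5
Counting gives 2.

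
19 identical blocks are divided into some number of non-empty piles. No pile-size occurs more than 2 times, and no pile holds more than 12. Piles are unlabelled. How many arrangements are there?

There are 141 such partitions.

141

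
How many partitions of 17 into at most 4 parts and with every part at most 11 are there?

A partial list (first 12 by largest part):
6, 11
1, 5, 11
2, 4, 11
1, 1, 4, 11
3, 3, 11
1, 2, 3, 11
2, 2, 2, 11
7, 10
1, 6, 10
2, 5, 10
1, 1, 5, 10
3, 4, 10
…and 44 more, for 56 total.

56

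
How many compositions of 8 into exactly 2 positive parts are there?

A composition of 8 into 2 positive parts is chosen by placing 1 dividers among the 7 gaps between 8 units: C(7,1) = 7.

7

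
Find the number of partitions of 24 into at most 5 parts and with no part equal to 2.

A full systematic count gives 197.

197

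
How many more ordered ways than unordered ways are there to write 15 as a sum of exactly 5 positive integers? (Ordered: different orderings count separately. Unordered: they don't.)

971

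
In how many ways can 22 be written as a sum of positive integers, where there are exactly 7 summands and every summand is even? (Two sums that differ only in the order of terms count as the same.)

5

They are:
10 + 2 + 2 + 2 + 2 + 2 + 2
8 + 4 + 2 + 2 + 2 + 2 + 2
6 + 6 + 2 + 2 + 2 + 2 + 2
6 + 4 + 4 + 2 + 2 + 2 + 2
4 + 4 + 4 + 4 + 2 + 2 + 2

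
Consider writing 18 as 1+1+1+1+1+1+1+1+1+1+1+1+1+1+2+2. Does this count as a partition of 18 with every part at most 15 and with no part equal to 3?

The parts sum to 18, and the condition 'no summand exceeds 15' holds; the condition 'no summand equals 3' holds.

Yes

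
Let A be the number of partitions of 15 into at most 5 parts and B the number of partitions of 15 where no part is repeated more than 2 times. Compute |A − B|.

14

Partitions of 15 into at most 5 parts: 84.
Partitions of 15 where no part is repeated more than 2 times: 70.
|84 − 70| = 14.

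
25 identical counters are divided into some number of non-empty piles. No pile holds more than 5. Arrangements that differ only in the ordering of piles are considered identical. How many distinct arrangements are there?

Systematic enumeration (by largest part, then next-largest, …) yields 377.

377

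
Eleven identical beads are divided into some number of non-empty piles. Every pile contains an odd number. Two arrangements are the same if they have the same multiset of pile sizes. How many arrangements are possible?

12

Listing the qualifying partitions of 11:
11
9 + 1 + 1
7 + 3 + 1
7 + 1 + 1 + 1 + 1
5 + 5 + 1
5 + 3 + 3
5 + 3 + 1 + 1 + 1
5 + 1 + 1 + 1 + 1 + 1 + 1
3 + 3 + 3 + 1 + 1
3 + 3 + 1 + 1 + 1 + 1 + 1
3 + 1 + 1 + 1 + 1 + 1 + 1 + 1 + 1
1 + 1 + 1 + 1 + 1 + 1 + 1 + 1 + 1 + 1 + 1
That's 12 in total.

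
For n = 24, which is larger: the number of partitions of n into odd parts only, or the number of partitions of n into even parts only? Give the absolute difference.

Partitions of 24 into odd parts only: 122.
Partitions of 24 into even parts only: 77.
|122 − 77| = 45.

45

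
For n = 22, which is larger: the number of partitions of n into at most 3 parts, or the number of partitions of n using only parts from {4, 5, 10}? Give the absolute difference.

Partitions of 22 into at most 3 parts: 52.
Partitions of 22 using only parts from {4, 5, 10}: 2.
|52 − 2| = 50.

50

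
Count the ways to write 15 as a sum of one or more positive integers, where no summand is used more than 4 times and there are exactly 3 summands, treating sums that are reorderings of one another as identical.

The partitions of 15 that satisfy the conditions:
13 + 1 + 1
12 + 2 + 1
11 + 3 + 1
11 + 2 + 2
10 + 4 + 1
10 + 3 + 2
9 + 5 + 1
9 + 4 + 2
9 + 3 + 3
8 + 6 + 1
8 + 5 + 2
8 + 4 + 3
7 + 7 + 1
7 + 6 + 2
7 + 5 + 3
7 + 4 + 4
6 + 6 + 3
6 + 5 + 4
5 + 5 + 5
Counting gives 19.

19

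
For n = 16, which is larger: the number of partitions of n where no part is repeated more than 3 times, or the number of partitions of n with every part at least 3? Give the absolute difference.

111

Partitions of 16 where no part is repeated more than 3 times: 132.
Partitions of 16 with every part at least 3: 21.
|132 − 21| = 111.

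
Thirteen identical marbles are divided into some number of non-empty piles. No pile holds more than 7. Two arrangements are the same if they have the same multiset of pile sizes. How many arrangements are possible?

A full systematic count gives 82.

82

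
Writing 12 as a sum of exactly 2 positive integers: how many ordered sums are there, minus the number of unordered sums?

Compositions: C(11,1) = 11.
Partitions of 12 into exactly 2 parts: 6.
Difference: 11 − 6 = 5.

5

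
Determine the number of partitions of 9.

There are too many to list fully; the first 12 (by largest part) are:
9
1, 8
2, 7
1, 1, 7
3, 6
1, 2, 6
1, 1, 1, 6
4, 5
1, 3, 5
2, 2, 5
1, 1, 2, 5
1, 1, 1, 1, 5
…and 18 more, for 30 total.

30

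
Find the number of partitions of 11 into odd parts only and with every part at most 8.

10

Listing the qualifying partitions of 11:
7, 3, 1
7, 1, 1, 1, 1
5, 5, 1
5, 3, 3
5, 3, 1, 1, 1
5, 1, 1, 1, 1, 1, 1
3, 3, 3, 1, 1
3, 3, 1, 1, 1, 1, 1
3, 1, 1, 1, 1, 1, 1, 1, 1
1, 1, 1, 1, 1, 1, 1, 1, 1, 1, 1
That's 10 in total.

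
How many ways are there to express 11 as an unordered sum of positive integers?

56

A partial list (first 12 by largest part):
11
10 + 1
9 + 2
9 + 1 + 1
8 + 3
8 + 2 + 1
8 + 1 + 1 + 1
7 + 4
7 + 3 + 1
7 + 2 + 2
7 + 2 + 1 + 1
7 + 1 + 1 + 1 + 1
…and 44 more, for 56 total.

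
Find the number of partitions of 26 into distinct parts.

165

A full systematic count gives 165.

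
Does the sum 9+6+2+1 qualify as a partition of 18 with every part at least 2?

No

The parts sum to 18, and the condition 'every summand is at least 2' is violated.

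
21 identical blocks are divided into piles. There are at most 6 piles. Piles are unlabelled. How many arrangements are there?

331

Systematic enumeration (by largest part, then next-largest, …) yields 331.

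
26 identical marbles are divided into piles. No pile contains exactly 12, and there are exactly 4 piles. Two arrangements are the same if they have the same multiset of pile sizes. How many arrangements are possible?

120

Systematic enumeration (by largest part, then next-largest, …) yields 120.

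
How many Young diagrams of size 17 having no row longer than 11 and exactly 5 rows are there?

A partial list (first 12 by largest part):
11, 3, 1, 1, 1
11, 2, 2, 1, 1
10, 4, 1, 1, 1
10, 3, 2, 1, 1
10, 2, 2, 2, 1
9, 5, 1, 1, 1
9, 4, 2, 1, 1
9, 3, 3, 1, 1
9, 3, 2, 2, 1
9, 2, 2, 2, 2
8, 6, 1, 1, 1
8, 5, 2, 1, 1
…and 33 more, for 45 total.

45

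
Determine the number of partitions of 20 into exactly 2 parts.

10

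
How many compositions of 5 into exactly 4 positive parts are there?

4

By stars and bars with positive parts, the count is C(4,3) = 4.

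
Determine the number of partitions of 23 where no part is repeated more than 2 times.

There are 355 such partitions.

355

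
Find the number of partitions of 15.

Counting exhaustively, 176 partitions satisfy the conditions.

176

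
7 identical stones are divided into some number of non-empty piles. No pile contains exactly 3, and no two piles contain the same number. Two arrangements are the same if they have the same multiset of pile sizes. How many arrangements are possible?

Listing the qualifying partitions of 7:
7
6,1
5,2
4,2,1
That's 4 in total.

4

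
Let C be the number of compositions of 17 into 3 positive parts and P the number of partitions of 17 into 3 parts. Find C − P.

Compositions: C(16,2) = 120.
Unordered (partitions into 3 parts): 24.
Difference: 120 − 24 = 96.

96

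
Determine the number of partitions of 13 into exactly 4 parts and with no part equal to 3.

They are:
10,1,1,1
9,2,1,1
8,2,2,1
7,4,1,1
7,2,2,2
6,5,1,1
6,4,2,1
5,5,2,1
5,4,2,2
4,4,4,1
Counting gives 10.

10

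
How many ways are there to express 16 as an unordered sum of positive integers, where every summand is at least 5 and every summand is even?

Listing the qualifying partitions of 16:
16
10 + 6
8 + 8
Counting gives 3.

3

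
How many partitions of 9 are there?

30

A partial list (first 12 by largest part):
9
1+8
2+7
1+1+7
3+6
1+2+6
1+1+1+6
4+5
1+3+5
2+2+5
1+1+2+5
1+1+1+1+5
…and 18 more, for 30 total.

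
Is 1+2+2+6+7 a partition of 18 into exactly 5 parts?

Yes

The parts sum to 18, and the condition 'there are exactly 5 summands' holds.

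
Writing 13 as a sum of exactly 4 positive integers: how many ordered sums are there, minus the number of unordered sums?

202

Compositions: C(12,3) = 220.
Unordered (partitions into 4 parts): 18.
Difference: 220 − 18 = 202.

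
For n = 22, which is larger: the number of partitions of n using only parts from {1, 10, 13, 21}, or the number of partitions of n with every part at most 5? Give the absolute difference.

250

Partitions of 22 using only parts from {1, 10, 13, 21}: 5.
Partitions of 22 with every part at most 5: 255.
|5 − 255| = 250.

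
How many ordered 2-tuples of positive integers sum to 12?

11

A composition of 12 into 2 positive parts is chosen by placing 1 dividers among the 11 gaps between 12 units: C(11,1) = 11.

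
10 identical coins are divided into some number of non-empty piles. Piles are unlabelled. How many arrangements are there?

42

A partial list (first 12 by largest part):
10
9,1
8,2
8,1,1
7,3
7,2,1
7,1,1,1
6,4
6,3,1
6,2,2
6,2,1,1
6,1,1,1,1
…and 30 more, for 42 total.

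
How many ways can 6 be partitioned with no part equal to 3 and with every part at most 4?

6

Listing the qualifying partitions of 6:
4,2
4,1,1
2,2,2
2,2,1,1
2,1,1,1,1
1,1,1,1,1,1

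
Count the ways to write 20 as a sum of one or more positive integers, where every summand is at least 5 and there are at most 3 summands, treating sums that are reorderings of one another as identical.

Listing the qualifying partitions of 20:
20
5+15
6+14
7+13
8+12
9+11
10+10
5+5+10
5+6+9
5+7+8
6+6+8
6+7+7
Counting gives 12.

12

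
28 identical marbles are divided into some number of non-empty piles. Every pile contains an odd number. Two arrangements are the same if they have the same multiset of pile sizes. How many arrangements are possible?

222

Counting exhaustively, 222 partitions satisfy the conditions.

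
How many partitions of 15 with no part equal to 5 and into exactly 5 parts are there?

21

They are:
11, 1, 1, 1, 1
10, 2, 1, 1, 1
9, 3, 1, 1, 1
9, 2, 2, 1, 1
8, 4, 1, 1, 1
8, 3, 2, 1, 1
8, 2, 2, 2, 1
7, 4, 2, 1, 1
7, 3, 3, 1, 1
7, 3, 2, 2, 1
7, 2, 2, 2, 2
6, 6, 1, 1, 1
6, 4, 3, 1, 1
6, 4, 2, 2, 1
6, 3, 3, 2, 1
6, 3, 2, 2, 2
4, 4, 4, 2, 1
4, 4, 3, 3, 1
4, 4, 3, 2, 2
4, 3, 3, 3, 2
3, 3, 3, 3, 3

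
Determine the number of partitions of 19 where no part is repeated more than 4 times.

325

There are 325 such partitions.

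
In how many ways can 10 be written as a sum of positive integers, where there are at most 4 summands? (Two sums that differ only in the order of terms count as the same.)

Listing the qualifying partitions of 10:
10
9, 1
8, 2
8, 1, 1
7, 3
7, 2, 1
7, 1, 1, 1
6, 4
6, 3, 1
6, 2, 2
6, 2, 1, 1
5, 5
5, 4, 1
5, 3, 2
5, 3, 1, 1
5, 2, 2, 1
4, 4, 2
4, 4, 1, 1
4, 3, 3
4, 3, 2, 1
4, 2, 2, 2
3, 3, 3, 1
3, 3, 2, 2
Counting gives 23.

23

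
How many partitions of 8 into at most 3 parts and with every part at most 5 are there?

6

Enumerating:
5 + 3
5 + 2 + 1
4 + 4
4 + 3 + 1
4 + 2 + 2
3 + 3 + 2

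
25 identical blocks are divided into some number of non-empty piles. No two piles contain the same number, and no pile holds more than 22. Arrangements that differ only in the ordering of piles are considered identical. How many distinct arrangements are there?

139

Counting exhaustively, 139 partitions satisfy the conditions.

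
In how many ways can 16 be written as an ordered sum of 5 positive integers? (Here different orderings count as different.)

Equivalently, choose which 4 of the 15 gaps become plus signs: C(15,4) = 1365.

1365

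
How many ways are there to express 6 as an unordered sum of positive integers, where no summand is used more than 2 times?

7

The partitions of 6 that satisfy the conditions:
6
5+1
4+2
4+1+1
3+3
3+2+1
2+2+1+1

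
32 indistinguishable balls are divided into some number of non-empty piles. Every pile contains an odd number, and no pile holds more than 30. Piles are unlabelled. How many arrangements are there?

389

A full systematic count gives 389.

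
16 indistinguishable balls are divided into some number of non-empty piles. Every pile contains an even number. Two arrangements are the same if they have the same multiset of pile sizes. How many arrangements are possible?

22

The partitions of 16 that satisfy the conditions:
16
14, 2
12, 4
12, 2, 2
10, 6
10, 4, 2
10, 2, 2, 2
8, 8
8, 6, 2
8, 4, 4
8, 4, 2, 2
8, 2, 2, 2, 2
6, 6, 4
6, 6, 2, 2
6, 4, 4, 2
6, 4, 2, 2, 2
6, 2, 2, 2, 2, 2
4, 4, 4, 4
4, 4, 4, 2, 2
4, 4, 2, 2, 2, 2
4, 2, 2, 2, 2, 2, 2
2, 2, 2, 2, 2, 2, 2, 2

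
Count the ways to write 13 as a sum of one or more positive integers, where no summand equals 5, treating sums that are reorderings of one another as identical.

79

There are 79 such partitions.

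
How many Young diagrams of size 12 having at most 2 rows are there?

7

The partitions of 12 that satisfy the conditions:
12
1+11
2+10
3+9
4+8
5+7
6+6
Counting gives 7.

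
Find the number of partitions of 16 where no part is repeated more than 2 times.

89

Systematic enumeration (by largest part, then next-largest, …) yields 89.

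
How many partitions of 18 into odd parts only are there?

A partial list (first 12 by largest part):
17+1
15+3
15+1+1+1
13+5
13+3+1+1
13+1+1+1+1+1
11+7
11+5+1+1
11+3+3+1
11+3+1+1+1+1
11+1+1+1+1+1+1+1
9+9
…and 34 more, for 46 total.

46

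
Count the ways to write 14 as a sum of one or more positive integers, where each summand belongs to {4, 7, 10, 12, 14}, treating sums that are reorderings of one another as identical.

3

Listing the qualifying partitions of 14:
14
10+4
7+7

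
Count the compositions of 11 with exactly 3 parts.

45

A composition of 11 into 3 positive parts is chosen by placing 2 dividers among the 10 gaps between 11 units: C(10,2) = 45.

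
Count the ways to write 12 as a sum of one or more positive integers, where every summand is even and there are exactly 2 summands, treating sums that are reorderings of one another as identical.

They are:
2 + 10
4 + 8
6 + 6
Counting gives 3.

3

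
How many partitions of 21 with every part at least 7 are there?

Listing the qualifying partitions of 21:
21
14, 7
13, 8
12, 9
11, 10
7, 7, 7

6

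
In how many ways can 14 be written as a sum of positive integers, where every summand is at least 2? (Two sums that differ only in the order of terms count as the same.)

A partial list (first 12 by largest part):
14
2,12
3,11
4,10
2,2,10
5,9
2,3,9
6,8
2,4,8
3,3,8
2,2,2,8
7,7
…and 22 more, for 34 total.

34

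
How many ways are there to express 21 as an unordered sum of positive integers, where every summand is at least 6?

9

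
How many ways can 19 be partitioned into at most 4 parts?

There are 94 such partitions.

94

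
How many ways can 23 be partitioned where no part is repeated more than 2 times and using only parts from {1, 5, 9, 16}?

2

Enumerating:
16 + 5 + 1 + 1
9 + 9 + 5
Counting gives 2.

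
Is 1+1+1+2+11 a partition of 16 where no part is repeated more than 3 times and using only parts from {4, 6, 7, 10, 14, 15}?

The parts sum to 16, and the condition 'each summand belongs to {4, 6, 7, 10, 14, 15}' is violated.

No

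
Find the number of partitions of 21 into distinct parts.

Systematic enumeration (by largest part, then next-largest, …) yields 76.

76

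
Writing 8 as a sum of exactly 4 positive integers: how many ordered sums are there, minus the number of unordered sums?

30

Compositions: C(7,3) = 35.
Unordered (partitions into 4 parts): 5.
Difference: 35 − 5 = 30.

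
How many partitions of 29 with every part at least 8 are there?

13

Enumerating:
29
21, 8
20, 9
19, 10
18, 11
17, 12
16, 13
15, 14
13, 8, 8
12, 9, 8
11, 10, 8
11, 9, 9
10, 10, 9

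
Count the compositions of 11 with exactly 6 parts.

A composition of 11 into 6 positive parts is chosen by placing 5 dividers among the 10 gaps between 11 units: C(10,5) = 252.

252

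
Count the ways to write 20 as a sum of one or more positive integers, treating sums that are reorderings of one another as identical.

627

Direct enumeration gives 627 partitions.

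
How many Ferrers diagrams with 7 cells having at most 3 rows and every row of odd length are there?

The partitions of 7 that satisfy the conditions:
7
5,1,1
3,3,1
That's 3 in total.

3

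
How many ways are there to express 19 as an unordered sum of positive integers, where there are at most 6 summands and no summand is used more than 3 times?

215

Enumerating by decreasing first part gives 215 partitions in all.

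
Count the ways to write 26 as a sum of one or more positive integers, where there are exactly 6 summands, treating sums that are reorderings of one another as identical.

282

Counting exhaustively, 282 partitions satisfy the conditions.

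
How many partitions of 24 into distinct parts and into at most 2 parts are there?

12

The partitions of 24 that satisfy the conditions:
24
23+1
22+2
21+3
20+4
19+5
18+6
17+7
16+8
15+9
14+10
13+11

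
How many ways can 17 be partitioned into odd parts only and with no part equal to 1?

6

They are:
17
11, 3, 3
9, 5, 3
7, 7, 3
7, 5, 5
5, 3, 3, 3, 3
Counting gives 6.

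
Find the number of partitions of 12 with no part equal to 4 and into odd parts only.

15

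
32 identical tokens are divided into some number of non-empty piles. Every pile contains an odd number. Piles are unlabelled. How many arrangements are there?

Counting exhaustively, 390 partitions satisfy the conditions.

390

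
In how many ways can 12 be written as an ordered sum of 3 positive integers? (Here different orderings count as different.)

Place 2 bars in the 11 internal gaps of a row of 12 dots: C(11,2) = 55.

55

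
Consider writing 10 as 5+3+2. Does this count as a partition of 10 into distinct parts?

Yes

The parts sum to 10, and the condition 'all summands are distinct' holds.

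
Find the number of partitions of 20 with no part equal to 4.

396

Direct enumeration gives 396 partitions.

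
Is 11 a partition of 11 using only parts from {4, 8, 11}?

Yes

The parts sum to 11, and the condition 'each summand belongs to {4, 8, 11}' holds.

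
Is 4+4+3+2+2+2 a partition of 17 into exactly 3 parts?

The parts sum to 17, and the condition 'there are exactly 3 summands' is violated.

No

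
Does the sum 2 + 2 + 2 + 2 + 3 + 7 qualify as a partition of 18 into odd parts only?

No

The parts sum to 18, and the condition 'every summand is odd' is violated.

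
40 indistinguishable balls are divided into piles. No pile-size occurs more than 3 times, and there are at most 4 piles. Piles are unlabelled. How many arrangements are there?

Counting exhaustively, 631 partitions satisfy the conditions.

631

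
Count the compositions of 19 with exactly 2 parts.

18

A composition of 19 into 2 positive parts is chosen by placing 1 dividers among the 18 gaps between 19 units: C(18,1) = 18.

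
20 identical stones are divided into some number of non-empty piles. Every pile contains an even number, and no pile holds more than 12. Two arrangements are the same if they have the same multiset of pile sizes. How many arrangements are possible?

35

There are too many to list fully; the first 12 (by largest part) are:
8 + 12
2 + 6 + 12
4 + 4 + 12
2 + 2 + 4 + 12
2 + 2 + 2 + 2 + 12
10 + 10
2 + 8 + 10
4 + 6 + 10
2 + 2 + 6 + 10
2 + 4 + 4 + 10
2 + 2 + 2 + 4 + 10
2 + 2 + 2 + 2 + 2 + 10
…and 23 more, for 35 total.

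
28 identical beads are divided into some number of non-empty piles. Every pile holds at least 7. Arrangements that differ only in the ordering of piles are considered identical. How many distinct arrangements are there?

18

They are:
28
21+7
20+8
19+9
18+10
17+11
16+12
15+13
14+14
14+7+7
13+8+7
12+9+7
12+8+8
11+10+7
11+9+8
10+10+8
10+9+9
7+7+7+7
That's 18 in total.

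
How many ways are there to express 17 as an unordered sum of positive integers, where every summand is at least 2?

A partial list (first 12 by largest part):
17
15,2
14,3
13,4
13,2,2
12,5
12,3,2
11,6
11,4,2
11,3,3
11,2,2,2
10,7
…and 54 more, for 66 total.

66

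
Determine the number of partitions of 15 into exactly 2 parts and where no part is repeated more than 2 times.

They are:
1, 14
2, 13
3, 12
4, 11
5, 10
6, 9
7, 8
That's 7 in total.

7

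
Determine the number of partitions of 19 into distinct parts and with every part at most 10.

There are too many to list fully; the first 12 (by largest part) are:
9 + 10
1 + 8 + 10
2 + 7 + 10
3 + 6 + 10
1 + 2 + 6 + 10
4 + 5 + 10
1 + 3 + 5 + 10
2 + 3 + 4 + 10
2 + 8 + 9
3 + 7 + 9
1 + 2 + 7 + 9
4 + 6 + 9
…and 17 more, for 29 total.

29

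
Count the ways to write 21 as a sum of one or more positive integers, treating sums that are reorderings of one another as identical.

Systematic enumeration (by largest part, then next-largest, …) yields 792.

792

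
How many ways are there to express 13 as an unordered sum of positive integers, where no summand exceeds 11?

Enumerating by decreasing first part gives 99 partitions in all.

99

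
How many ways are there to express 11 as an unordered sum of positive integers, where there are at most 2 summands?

6

The partitions of 11 that satisfy the conditions:
11
10+1
9+2
8+3
7+4
6+5
That's 6 in total.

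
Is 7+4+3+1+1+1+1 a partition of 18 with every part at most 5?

The parts sum to 18, and the condition 'no summand exceeds 5' is violated.

No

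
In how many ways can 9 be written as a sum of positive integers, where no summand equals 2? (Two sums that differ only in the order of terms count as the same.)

15

The partitions of 9 that satisfy the conditions:
9
8 + 1
7 + 1 + 1
6 + 3
6 + 1 + 1 + 1
5 + 4
5 + 3 + 1
5 + 1 + 1 + 1 + 1
4 + 4 + 1
4 + 3 + 1 + 1
4 + 1 + 1 + 1 + 1 + 1
3 + 3 + 3
3 + 3 + 1 + 1 + 1
3 + 1 + 1 + 1 + 1 + 1 + 1
1 + 1 + 1 + 1 + 1 + 1 + 1 + 1 + 1
That's 15 in total.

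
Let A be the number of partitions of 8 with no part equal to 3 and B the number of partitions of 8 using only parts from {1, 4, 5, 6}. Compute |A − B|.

Partitions of 8 with no part equal to 3: 15.
Partitions of 8 using only parts from {1, 4, 5, 6}: 5.
|15 − 5| = 10.

10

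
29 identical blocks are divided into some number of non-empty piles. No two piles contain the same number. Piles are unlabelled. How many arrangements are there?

256

Systematic enumeration (by largest part, then next-largest, …) yields 256.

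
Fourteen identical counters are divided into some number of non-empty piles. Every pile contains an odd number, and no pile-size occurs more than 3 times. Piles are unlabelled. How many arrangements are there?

11

Enumerating:
13+1
11+3
11+1+1+1
9+5
9+3+1+1
7+7
7+5+1+1
7+3+3+1
5+5+3+1
5+3+3+3
5+3+3+1+1+1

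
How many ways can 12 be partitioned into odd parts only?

15

Enumerating:
11 + 1
9 + 3
9 + 1 + 1 + 1
7 + 5
7 + 3 + 1 + 1
7 + 1 + 1 + 1 + 1 + 1
5 + 5 + 1 + 1
5 + 3 + 3 + 1
5 + 3 + 1 + 1 + 1 + 1
5 + 1 + 1 + 1 + 1 + 1 + 1 + 1
3 + 3 + 3 + 3
3 + 3 + 3 + 1 + 1 + 1
3 + 3 + 1 + 1 + 1 + 1 + 1 + 1
3 + 1 + 1 + 1 + 1 + 1 + 1 + 1 + 1 + 1
1 + 1 + 1 + 1 + 1 + 1 + 1 + 1 + 1 + 1 + 1 + 1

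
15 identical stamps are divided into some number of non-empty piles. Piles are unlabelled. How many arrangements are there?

There are 176 such partitions.

176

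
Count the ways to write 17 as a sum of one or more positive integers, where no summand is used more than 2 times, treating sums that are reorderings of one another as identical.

108

Enumerating by decreasing first part gives 108 partitions in all.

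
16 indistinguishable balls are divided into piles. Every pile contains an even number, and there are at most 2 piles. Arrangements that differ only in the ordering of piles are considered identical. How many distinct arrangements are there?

Enumerating:
16
14+2
12+4
10+6
8+8

5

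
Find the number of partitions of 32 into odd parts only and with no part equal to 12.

390

Enumerating by decreasing first part gives 390 partitions in all.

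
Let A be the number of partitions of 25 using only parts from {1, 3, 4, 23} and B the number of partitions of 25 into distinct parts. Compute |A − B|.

106

Partitions of 25 using only parts from {1, 3, 4, 23}: 36.
Partitions of 25 into distinct parts: 142.
|36 − 142| = 106.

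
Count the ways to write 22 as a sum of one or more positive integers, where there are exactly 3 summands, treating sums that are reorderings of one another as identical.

40

There are too many to list fully; the first 12 (by largest part) are:
1 + 1 + 20
1 + 2 + 19
1 + 3 + 18
2 + 2 + 18
1 + 4 + 17
2 + 3 + 17
1 + 5 + 16
2 + 4 + 16
3 + 3 + 16
1 + 6 + 15
2 + 5 + 15
3 + 4 + 15
…and 28 more, for 40 total.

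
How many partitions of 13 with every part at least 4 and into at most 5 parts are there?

5

The partitions of 13 that satisfy the conditions:
13
9,4
8,5
7,6
5,4,4
That's 5 in total.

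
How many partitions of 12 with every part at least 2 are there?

21

Listing the qualifying partitions of 12:
12
2+10
3+9
4+8
2+2+8
5+7
2+3+7
6+6
2+4+6
3+3+6
2+2+2+6
2+5+5
3+4+5
2+2+3+5
4+4+4
2+2+4+4
2+3+3+4
2+2+2+2+4
3+3+3+3
2+2+2+3+3
2+2+2+2+2+2
That's 21 in total.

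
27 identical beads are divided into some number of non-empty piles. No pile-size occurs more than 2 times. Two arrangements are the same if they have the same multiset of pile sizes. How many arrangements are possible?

731

There are 731 such partitions.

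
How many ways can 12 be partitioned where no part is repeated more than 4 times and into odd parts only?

10

Listing the qualifying partitions of 12:
11, 1
9, 3
9, 1, 1, 1
7, 5
7, 3, 1, 1
5, 5, 1, 1
5, 3, 3, 1
5, 3, 1, 1, 1, 1
3, 3, 3, 3
3, 3, 3, 1, 1, 1
Counting gives 10.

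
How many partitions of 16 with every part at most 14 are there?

229

Direct enumeration gives 229 partitions.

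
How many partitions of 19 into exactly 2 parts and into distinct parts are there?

Listing the qualifying partitions of 19:
18+1
17+2
16+3
15+4
14+5
13+6
12+7
11+8
10+9
That's 9 in total.

9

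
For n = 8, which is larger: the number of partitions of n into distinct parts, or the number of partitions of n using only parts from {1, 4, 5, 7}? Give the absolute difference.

Partitions of 8 into distinct parts: 6.
Partitions of 8 using only parts from {1, 4, 5, 7}: 5.
|6 − 5| = 1.

1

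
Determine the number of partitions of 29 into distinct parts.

Direct enumeration gives 256 partitions.

256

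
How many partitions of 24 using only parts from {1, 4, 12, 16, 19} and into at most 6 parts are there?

7

They are:
19, 4, 1
19, 1, 1, 1, 1, 1
16, 4, 4
16, 4, 1, 1, 1, 1
12, 12
12, 4, 4, 4
4, 4, 4, 4, 4, 4
Counting gives 7.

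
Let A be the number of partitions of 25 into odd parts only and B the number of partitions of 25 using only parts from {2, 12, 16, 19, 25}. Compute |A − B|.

140

Partitions of 25 into odd parts only: 142.
Partitions of 25 using only parts from {2, 12, 16, 19, 25}: 2.
|142 − 2| = 140.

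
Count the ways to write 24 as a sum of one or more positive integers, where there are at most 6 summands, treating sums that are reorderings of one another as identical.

532

Enumerating by decreasing first part gives 532 partitions in all.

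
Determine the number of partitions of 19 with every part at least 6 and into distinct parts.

The partitions of 19 that satisfy the conditions:
19
13 + 6
12 + 7
11 + 8
10 + 9
Counting gives 5.

5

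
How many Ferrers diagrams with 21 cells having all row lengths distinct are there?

76

Systematic enumeration (by largest part, then next-largest, …) yields 76.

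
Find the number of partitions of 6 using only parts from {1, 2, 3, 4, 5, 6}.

11

They are:
6
5, 1
4, 2
4, 1, 1
3, 3
3, 2, 1
3, 1, 1, 1
2, 2, 2
2, 2, 1, 1
2, 1, 1, 1, 1
1, 1, 1, 1, 1, 1
That's 11 in total.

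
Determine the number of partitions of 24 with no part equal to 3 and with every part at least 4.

50

There are too many to list fully; the first 12 (by largest part) are:
24
20,4
19,5
18,6
17,7
16,8
16,4,4
15,9
15,5,4
14,10
14,6,4
14,5,5
…and 38 more, for 50 total.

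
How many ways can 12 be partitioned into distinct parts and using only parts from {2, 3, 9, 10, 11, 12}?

3

Listing the qualifying partitions of 12:
12
10 + 2
9 + 3
Counting gives 3.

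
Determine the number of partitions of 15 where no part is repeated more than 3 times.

105

There are 105 such partitions.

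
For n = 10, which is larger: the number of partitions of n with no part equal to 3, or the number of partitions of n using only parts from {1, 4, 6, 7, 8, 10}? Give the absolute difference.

19

Partitions of 10 with no part equal to 3: 27.
Partitions of 10 using only parts from {1, 4, 6, 7, 8, 10}: 8.
|27 − 8| = 19.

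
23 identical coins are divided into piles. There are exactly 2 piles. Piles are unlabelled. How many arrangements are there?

11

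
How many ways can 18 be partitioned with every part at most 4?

Direct enumeration gives 84 partitions.

84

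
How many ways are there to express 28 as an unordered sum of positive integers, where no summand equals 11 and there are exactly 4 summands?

Counting exhaustively, 145 partitions satisfy the conditions.

145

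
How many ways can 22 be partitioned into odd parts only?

Counting exhaustively, 89 partitions satisfy the conditions.

89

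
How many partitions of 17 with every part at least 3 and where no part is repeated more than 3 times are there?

They are:
17
14 + 3
13 + 4
12 + 5
11 + 6
11 + 3 + 3
10 + 7
10 + 4 + 3
9 + 8
9 + 5 + 3
9 + 4 + 4
8 + 6 + 3
8 + 5 + 4
8 + 3 + 3 + 3
7 + 7 + 3
7 + 6 + 4
7 + 5 + 5
7 + 4 + 3 + 3
6 + 6 + 5
6 + 5 + 3 + 3
6 + 4 + 4 + 3
5 + 5 + 4 + 3
5 + 4 + 4 + 4
4 + 4 + 3 + 3 + 3
Counting gives 24.

24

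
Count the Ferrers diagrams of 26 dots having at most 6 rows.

There are 709 such partitions.

709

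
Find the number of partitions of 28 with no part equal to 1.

Systematic enumeration (by largest part, then next-largest, …) yields 708.

708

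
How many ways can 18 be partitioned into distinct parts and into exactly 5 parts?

3

The partitions of 18 that satisfy the conditions:
8+4+3+2+1
7+5+3+2+1
6+5+4+2+1
That's 3 in total.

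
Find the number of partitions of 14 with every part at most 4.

47

A partial list (first 12 by largest part):
4+4+4+2
4+4+4+1+1
4+4+3+3
4+4+3+2+1
4+4+3+1+1+1
4+4+2+2+2
4+4+2+2+1+1
4+4+2+1+1+1+1
4+4+1+1+1+1+1+1
4+3+3+3+1
4+3+3+2+2
4+3+3+2+1+1
…and 35 more, for 47 total.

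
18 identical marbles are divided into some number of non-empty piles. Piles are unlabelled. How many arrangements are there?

385

Systematic enumeration (by largest part, then next-largest, …) yields 385.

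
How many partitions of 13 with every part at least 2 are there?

24

Listing the qualifying partitions of 13:
13
2+11
3+10
4+9
2+2+9
5+8
2+3+8
6+7
2+4+7
3+3+7
2+2+2+7
2+5+6
3+4+6
2+2+3+6
3+5+5
4+4+5
2+2+4+5
2+3+3+5
2+2+2+2+5
2+3+4+4
3+3+3+4
2+2+2+3+4
2+2+3+3+3
2+2+2+2+2+3
Counting gives 24.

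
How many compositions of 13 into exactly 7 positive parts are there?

924

Equivalently, choose which 6 of the 12 gaps become plus signs: C(12,6) = 924.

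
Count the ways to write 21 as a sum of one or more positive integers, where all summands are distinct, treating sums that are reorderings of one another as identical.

76

Systematic enumeration (by largest part, then next-largest, …) yields 76.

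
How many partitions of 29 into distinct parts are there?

256

Counting exhaustively, 256 partitions satisfy the conditions.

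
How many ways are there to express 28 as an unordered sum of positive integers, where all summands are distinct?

222

Enumerating by decreasing first part gives 222 partitions in all.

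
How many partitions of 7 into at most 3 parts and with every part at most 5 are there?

6

Listing the qualifying partitions of 7:
5,2
5,1,1
4,3
4,2,1
3,3,1
3,2,2
Counting gives 6.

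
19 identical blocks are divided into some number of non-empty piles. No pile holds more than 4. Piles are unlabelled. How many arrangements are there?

94

Systematic enumeration (by largest part, then next-largest, …) yields 94.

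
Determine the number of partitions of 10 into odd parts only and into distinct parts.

2

Enumerating:
9,1
7,3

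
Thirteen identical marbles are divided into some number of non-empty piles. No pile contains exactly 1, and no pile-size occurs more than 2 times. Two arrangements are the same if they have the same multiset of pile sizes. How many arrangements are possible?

Listing the qualifying partitions of 13:
13
11, 2
10, 3
9, 4
9, 2, 2
8, 5
8, 3, 2
7, 6
7, 4, 2
7, 3, 3
6, 5, 2
6, 4, 3
6, 3, 2, 2
5, 5, 3
5, 4, 4
5, 4, 2, 2
5, 3, 3, 2
4, 4, 3, 2
That's 18 in total.

18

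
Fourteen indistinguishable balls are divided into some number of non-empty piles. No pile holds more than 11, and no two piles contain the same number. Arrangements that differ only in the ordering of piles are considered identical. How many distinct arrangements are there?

19

Listing the qualifying partitions of 14:
11, 3
11, 2, 1
10, 4
10, 3, 1
9, 5
9, 4, 1
9, 3, 2
8, 6
8, 5, 1
8, 4, 2
8, 3, 2, 1
7, 6, 1
7, 5, 2
7, 4, 3
7, 4, 2, 1
6, 5, 3
6, 5, 2, 1
6, 4, 3, 1
5, 4, 3, 2
Counting gives 19.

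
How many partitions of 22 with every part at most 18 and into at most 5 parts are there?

248

A full systematic count gives 248.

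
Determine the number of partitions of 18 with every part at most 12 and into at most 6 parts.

Systematic enumeration (by largest part, then next-largest, …) yields 180.

180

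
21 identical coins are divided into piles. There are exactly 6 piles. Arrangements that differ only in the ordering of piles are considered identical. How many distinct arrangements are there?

110

Direct enumeration gives 110 partitions.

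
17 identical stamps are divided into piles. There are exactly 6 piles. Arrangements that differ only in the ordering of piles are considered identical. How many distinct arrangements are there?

44

A partial list (first 12 by largest part):
1,1,1,1,1,12
1,1,1,1,2,11
1,1,1,1,3,10
1,1,1,2,2,10
1,1,1,1,4,9
1,1,1,2,3,9
1,1,2,2,2,9
1,1,1,1,5,8
1,1,1,2,4,8
1,1,1,3,3,8
1,1,2,2,3,8
1,2,2,2,2,8
…and 32 more, for 44 total.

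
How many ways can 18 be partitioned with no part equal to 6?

Direct enumeration gives 308 partitions.

308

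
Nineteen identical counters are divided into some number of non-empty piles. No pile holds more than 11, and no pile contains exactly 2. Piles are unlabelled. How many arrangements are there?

167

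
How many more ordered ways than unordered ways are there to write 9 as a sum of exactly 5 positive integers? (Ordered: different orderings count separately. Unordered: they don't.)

Compositions: C(8,4) = 70.
Partitions of 9 into exactly 5 parts: 5.
Difference: 70 − 5 = 65.

65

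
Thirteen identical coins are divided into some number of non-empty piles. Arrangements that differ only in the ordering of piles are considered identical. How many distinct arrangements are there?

101

Direct enumeration gives 101 partitions.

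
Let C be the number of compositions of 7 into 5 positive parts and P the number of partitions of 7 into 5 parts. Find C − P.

13

Ordered (compositions into 5 parts): C(6,4) = 15.
Unordered (partitions into 5 parts): 2.
Difference: 15 − 2 = 13.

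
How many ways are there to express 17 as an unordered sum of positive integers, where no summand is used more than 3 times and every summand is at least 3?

24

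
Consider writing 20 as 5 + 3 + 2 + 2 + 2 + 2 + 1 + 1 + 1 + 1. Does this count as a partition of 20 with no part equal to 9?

The parts sum to 20, and the condition 'no summand equals 9' holds.

Yes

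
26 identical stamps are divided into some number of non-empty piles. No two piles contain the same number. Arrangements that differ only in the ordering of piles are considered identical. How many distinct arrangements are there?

165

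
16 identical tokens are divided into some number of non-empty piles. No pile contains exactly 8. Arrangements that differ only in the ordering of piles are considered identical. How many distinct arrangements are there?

209

Counting exhaustively, 209 partitions satisfy the conditions.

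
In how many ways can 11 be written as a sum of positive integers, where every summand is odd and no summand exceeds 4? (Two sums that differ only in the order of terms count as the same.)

The partitions of 11 that satisfy the conditions:
1+1+3+3+3
1+1+1+1+1+3+3
1+1+1+1+1+1+1+1+3
1+1+1+1+1+1+1+1+1+1+1

4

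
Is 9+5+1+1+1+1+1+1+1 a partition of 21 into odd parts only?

The parts sum to 21, and the condition 'every summand is odd' holds.

Yes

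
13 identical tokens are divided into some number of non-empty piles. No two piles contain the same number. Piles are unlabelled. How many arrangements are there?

They are:
13
12+1
11+2
10+3
10+2+1
9+4
9+3+1
8+5
8+4+1
8+3+2
7+6
7+5+1
7+4+2
7+3+2+1
6+5+2
6+4+3
6+4+2+1
5+4+3+1
Counting gives 18.

18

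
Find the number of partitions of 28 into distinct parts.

Direct enumeration gives 222 partitions.

222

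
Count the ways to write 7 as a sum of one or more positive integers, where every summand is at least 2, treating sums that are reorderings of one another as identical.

4

They are:
7
2 + 5
3 + 4
2 + 2 + 3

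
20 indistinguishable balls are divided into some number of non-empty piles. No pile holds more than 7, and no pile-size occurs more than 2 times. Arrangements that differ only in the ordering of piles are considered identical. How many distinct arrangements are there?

65

There are too many to list fully; the first 12 (by largest part) are:
7 + 7 + 6
7 + 7 + 5 + 1
7 + 7 + 4 + 2
7 + 7 + 4 + 1 + 1
7 + 7 + 3 + 3
7 + 7 + 3 + 2 + 1
7 + 7 + 2 + 2 + 1 + 1
7 + 6 + 6 + 1
7 + 6 + 5 + 2
7 + 6 + 5 + 1 + 1
7 + 6 + 4 + 3
7 + 6 + 4 + 2 + 1
…and 53 more, for 65 total.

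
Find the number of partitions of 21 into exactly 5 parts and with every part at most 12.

There are 89 such partitions.

89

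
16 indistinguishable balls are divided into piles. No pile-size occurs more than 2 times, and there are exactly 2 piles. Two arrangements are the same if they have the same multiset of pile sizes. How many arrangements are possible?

8

Listing the qualifying partitions of 16:
1, 15
2, 14
3, 13
4, 12
5, 11
6, 10
7, 9
8, 8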